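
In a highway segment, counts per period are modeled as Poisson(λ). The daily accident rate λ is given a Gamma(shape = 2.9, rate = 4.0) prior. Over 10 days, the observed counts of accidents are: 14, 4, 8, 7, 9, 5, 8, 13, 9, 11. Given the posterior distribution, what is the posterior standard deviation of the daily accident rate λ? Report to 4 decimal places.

With a Gamma(shape α, rate β) prior, the Poisson likelihood is conjugate: the posterior is Gamma(α + ΣXᵢ, β + n).
Sum of counts S = 88 over n = 10 days.
Posterior: Gamma(α+S, β+n) = Gamma(2.9+88, 4.0+10) = Gamma(90.9, 14.0).
SD = √α/β = √90.9/14.0 = 0.6810.

0.6810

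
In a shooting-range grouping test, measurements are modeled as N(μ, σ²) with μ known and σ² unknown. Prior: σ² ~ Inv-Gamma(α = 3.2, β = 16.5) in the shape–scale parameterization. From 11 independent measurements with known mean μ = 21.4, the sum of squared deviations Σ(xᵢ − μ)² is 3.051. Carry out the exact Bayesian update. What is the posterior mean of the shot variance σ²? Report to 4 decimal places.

With known mean μ and an Inverse-Gamma(α, β) prior on σ², the Normal likelihood is conjugate: posterior is Inv-Gamma(α + n/2, β + Σ(xᵢ−μ)²/2).
Posterior: Inv-Gamma(3.2 + 11/2, 16.5 + 3.051/2) = Inv-Gamma(8.70, 18.0255).
E[σ²|data] = β/(α−1) = 18.0255/7.70 = 2.3410.

2.3410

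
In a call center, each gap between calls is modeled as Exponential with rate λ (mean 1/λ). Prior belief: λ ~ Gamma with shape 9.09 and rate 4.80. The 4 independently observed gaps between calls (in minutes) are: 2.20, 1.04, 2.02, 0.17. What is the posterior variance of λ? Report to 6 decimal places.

With a Gamma(shape α, rate β) prior on the exponential rate λ, the posterior after n observations with total T = Σxᵢ is Gamma(α+n, β+T).
Sum of observations T = 5.43 minutes; n = 4.
Posterior: Gamma(9.09+4, 4.80+5.43) = Gamma(13.09, 10.23).
Var = α/β² = 0.125080.

0.125080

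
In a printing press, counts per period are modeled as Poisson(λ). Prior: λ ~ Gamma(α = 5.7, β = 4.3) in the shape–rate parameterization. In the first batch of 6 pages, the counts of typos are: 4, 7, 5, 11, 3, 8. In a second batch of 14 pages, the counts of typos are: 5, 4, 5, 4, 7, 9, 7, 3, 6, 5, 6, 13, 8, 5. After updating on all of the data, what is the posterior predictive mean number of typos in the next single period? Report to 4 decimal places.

5.3786

With a Gamma(shape α, rate β) prior, the Poisson likelihood is conjugate: the posterior is Gamma(α + ΣXᵢ, β + n).
Batch 1: sum of counts S = 38 over n = 6 pages.
After batch 1: Gamma(α+S, β+n) = Gamma(5.7+38, 4.3+6) = Gamma(43.7, 10.3).
Batch 2: sum of counts S = 87 over n = 14 pages.
After batch 2: Gamma(α+S, β+n) = Gamma(43.7+87, 10.3+14) = Gamma(130.7, 24.3).
The predictive distribution for one future period is NegBinom with mean α/β = 5.3786.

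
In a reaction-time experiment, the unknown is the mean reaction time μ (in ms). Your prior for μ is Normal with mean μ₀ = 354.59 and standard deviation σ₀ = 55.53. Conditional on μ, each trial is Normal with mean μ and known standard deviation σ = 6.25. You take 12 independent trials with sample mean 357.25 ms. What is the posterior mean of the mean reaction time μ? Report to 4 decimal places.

For Normal data with known variance σ², a Normal(μ₀, σ₀²) prior on μ is conjugate. Posterior precision = 1/σ₀² + n/σ²; posterior mean is the precision-weighted average of μ₀ and x̄.
n·x̄ = 12·357.25 = 4287.
σ₀² = 55.53² = 3083.5809, σ² = 6.25² = 39.0625; σ² + n·σ₀² = 39.0625 + 12·3083.5809 = 37042.0333.
Posterior mean = (μ₀/σ₀² + n·x̄/σ²)/(1/σ₀² + n/σ²) = (σ²·μ₀ + σ₀²·n·x̄)/(σ² + n·σ₀²) = (39.0625·354.59 + 3083.5809·4287)/37042.0333 = 13233162.490175/37042.0333 = 357.2472.

357.2472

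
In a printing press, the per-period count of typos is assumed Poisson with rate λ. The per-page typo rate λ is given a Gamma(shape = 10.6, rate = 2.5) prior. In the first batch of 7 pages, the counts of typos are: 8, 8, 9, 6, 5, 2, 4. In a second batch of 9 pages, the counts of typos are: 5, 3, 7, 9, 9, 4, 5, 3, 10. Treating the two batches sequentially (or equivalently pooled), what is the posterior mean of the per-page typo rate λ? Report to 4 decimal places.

With a Gamma(shape α, rate β) prior, the Poisson likelihood is conjugate: the posterior is Gamma(α + ΣXᵢ, β + n).
Batch 1: sum of counts S = 42 over n = 7 pages.
After batch 1: Gamma(α+S, β+n) = Gamma(10.6+42, 2.5+7) = Gamma(52.6, 9.5).
Batch 2: sum of counts S = 55 over n = 9 pages.
After batch 2: Gamma(α+S, β+n) = Gamma(52.6+55, 9.5+9) = Gamma(107.6, 18.5).
Posterior mean = α/β = 107.6/18.5 = 5.8162.

5.8162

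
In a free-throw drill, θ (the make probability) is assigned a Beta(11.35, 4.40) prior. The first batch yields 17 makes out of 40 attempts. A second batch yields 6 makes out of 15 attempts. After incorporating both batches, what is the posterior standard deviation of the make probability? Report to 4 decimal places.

The Beta prior is conjugate to a Binomial/Bernoulli likelihood; the update adds successes to α and failures to β.
After batch 1: Beta(11.35+17, 4.40+23) = Beta(28.35, 27.40).
After batch 2: Beta(28.35+6, 27.40+9) = Beta(34.35, 36.40).
Var = αβ/((α+β)²(α+β+1)) = 34.35·36.40/(70.75²·71.75) = 0.00348140; SD = √0.00348140 = 0.0590.

0.0590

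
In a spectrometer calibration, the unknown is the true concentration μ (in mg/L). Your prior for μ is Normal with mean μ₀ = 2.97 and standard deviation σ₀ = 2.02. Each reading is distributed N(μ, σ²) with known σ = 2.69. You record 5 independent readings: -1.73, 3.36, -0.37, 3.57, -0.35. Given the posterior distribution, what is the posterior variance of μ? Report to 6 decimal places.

For Normal data with known variance σ², a Normal(μ₀, σ₀²) prior on μ is conjugate. Posterior precision = 1/σ₀² + n/σ²; posterior mean is the precision-weighted average of μ₀ and x̄.
σ₀² = 2.02² = 4.0804, σ² = 2.69² = 7.2361; σ² + n·σ₀² = 7.2361 + 5·4.0804 = 27.6381.
Posterior precision = 1/σ₀² + n/σ² = 1/4.0804 + 5/7.2361 = (σ² + n·σ₀²)/(σ₀²σ²) = 27.6381/(4.0804·7.2361); posterior variance σₙ² = σ₀²σ²/(σ² + n·σ₀²) = 4.0804·7.2361/27.6381 = 1.068314.

1.068314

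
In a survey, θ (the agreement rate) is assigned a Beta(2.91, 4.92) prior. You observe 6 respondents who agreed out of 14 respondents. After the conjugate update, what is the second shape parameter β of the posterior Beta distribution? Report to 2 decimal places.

The Beta prior is conjugate to a Binomial/Bernoulli likelihood; the update adds successes to α and failures to β.
Posterior: Beta(α+k, β+n−k) = Beta(2.91+6, 4.92+8) = Beta(8.91, 12.92).
Posterior β = 12.92.

12.92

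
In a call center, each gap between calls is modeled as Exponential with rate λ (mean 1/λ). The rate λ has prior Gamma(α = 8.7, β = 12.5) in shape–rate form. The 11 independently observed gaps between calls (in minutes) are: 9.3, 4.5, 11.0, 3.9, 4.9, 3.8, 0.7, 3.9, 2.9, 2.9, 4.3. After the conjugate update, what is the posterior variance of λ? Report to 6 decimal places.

With a Gamma(shape α, rate β) prior on the exponential rate λ, the posterior after n observations with total T = Σxᵢ is Gamma(α+n, β+T).
Sum of observations T = 52.1 minutes; n = 11.
Posterior: Gamma(8.7+11, 12.5+52.1) = Gamma(19.7, 64.6).
Var = α/β² = 0.004721.

0.004721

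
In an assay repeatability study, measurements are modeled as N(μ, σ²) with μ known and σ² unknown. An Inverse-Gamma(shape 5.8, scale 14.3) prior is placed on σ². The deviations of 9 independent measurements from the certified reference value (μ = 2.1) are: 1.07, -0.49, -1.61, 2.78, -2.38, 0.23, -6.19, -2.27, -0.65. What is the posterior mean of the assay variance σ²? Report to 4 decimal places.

4.8341

With known mean μ and an Inverse-Gamma(α, β) prior on σ², the Normal likelihood is conjugate: posterior is Inv-Gamma(α + n/2, β + Σ(xᵢ−μ)²/2).
Σ(xᵢ−μ)² = (1.07)² + (-0.49)² + (-1.61)² + (2.78)² + (-2.38)² + (0.23)² + (-6.19)² + (-2.27)² + (-0.65)² = 61.3143.
Posterior: Inv-Gamma(5.8 + 9/2, 14.3 + 61.3143/2) = Inv-Gamma(10.30, 44.95715).
E[σ²|data] = β/(α−1) = 44.95715/9.30 = 4.8341.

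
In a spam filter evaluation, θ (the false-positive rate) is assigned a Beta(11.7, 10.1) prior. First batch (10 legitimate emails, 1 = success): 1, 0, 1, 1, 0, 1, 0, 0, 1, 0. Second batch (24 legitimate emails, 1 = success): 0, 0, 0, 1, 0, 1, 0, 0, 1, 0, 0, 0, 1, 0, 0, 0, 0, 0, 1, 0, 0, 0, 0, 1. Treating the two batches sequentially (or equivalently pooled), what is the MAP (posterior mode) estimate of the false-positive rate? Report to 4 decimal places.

0.4033

The Beta prior is conjugate to a Binomial/Bernoulli likelihood; the update adds successes to α and failures to β.
After batch 1: Beta(11.7+5, 10.1+5) = Beta(16.7, 15.1).
After batch 2: Beta(16.7+6, 15.1+18) = Beta(22.7, 33.1).
Mode of Beta(a,b) for a,b>1 is (a−1)/(a+b−2) = 21.7/53.8 = 0.4033.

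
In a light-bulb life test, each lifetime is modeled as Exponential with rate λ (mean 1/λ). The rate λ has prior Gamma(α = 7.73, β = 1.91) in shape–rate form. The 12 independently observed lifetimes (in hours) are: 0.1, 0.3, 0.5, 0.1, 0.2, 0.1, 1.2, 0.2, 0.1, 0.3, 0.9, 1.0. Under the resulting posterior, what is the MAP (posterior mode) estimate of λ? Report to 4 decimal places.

2.7106

With a Gamma(shape α, rate β) prior on the exponential rate λ, the posterior after n observations with total T = Σxᵢ is Gamma(α+n, β+T).
Sum of observations T = 5.0 hours; n = 12.
Posterior: Gamma(7.73+12, 1.91+5.0) = Gamma(19.73, 6.91).
Mode = (α−1)/β = 2.7106.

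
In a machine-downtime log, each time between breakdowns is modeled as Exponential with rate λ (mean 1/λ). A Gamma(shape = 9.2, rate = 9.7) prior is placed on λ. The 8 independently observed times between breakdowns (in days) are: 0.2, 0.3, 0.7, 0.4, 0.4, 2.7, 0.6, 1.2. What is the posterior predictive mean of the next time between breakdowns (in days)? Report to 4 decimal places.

1.0000

With a Gamma(shape α, rate β) prior on the exponential rate λ, the posterior after n observations with total T = Σxᵢ is Gamma(α+n, β+T).
Sum of observations T = 6.5 days; n = 8.
Posterior: Gamma(9.2+8, 9.7+6.5) = Gamma(17.2, 16.2).
The predictive distribution for the next observation is Lomax; its mean is β/(α−1) = 16.2/16.2 = 1.0000.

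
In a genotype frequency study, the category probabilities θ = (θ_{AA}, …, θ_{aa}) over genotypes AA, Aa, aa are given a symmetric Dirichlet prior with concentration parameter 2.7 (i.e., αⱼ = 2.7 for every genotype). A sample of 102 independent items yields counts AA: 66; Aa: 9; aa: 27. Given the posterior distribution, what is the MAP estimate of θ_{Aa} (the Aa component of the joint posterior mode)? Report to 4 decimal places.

The Dirichlet prior is conjugate to the Multinomial likelihood: each posterior αⱼ = prior αⱼ + observed count nⱼ.
Posterior concentration: (68.7, 11.7, 29.7), total = 110.1.
Joint mode component: (α_{Aa}−1)/(Σα−K) = 10.7/107.1 = 0.0999.

0.0999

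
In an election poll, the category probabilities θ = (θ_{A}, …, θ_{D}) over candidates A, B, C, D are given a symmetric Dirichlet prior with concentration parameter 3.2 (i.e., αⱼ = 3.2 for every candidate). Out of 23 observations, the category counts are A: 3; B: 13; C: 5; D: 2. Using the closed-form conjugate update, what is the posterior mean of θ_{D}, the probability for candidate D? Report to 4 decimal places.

0.1453

The Dirichlet prior is conjugate to the Multinomial likelihood: each posterior αⱼ = prior αⱼ + observed count nⱼ.
Posterior concentration: (6.2, 16.2, 8.2, 5.2), total = 35.8.
E[θ_{D}|data] = α_{D}/Σα = 5.2/35.8 = 0.1453.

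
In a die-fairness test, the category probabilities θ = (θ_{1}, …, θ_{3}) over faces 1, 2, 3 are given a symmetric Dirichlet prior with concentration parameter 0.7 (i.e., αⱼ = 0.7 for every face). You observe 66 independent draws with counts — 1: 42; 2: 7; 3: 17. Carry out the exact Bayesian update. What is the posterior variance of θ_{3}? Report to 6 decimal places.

0.002784

The Dirichlet prior is conjugate to the Multinomial likelihood: each posterior αⱼ = prior αⱼ + observed count nⱼ.
Posterior concentration: (42.7, 7.7, 17.7), total = 68.1.
Var[θ_j] = α_j(Σα−α_j)/((Σα)²(Σα+1)) = 17.7·50.4/(68.1²·69.1) = 0.002784.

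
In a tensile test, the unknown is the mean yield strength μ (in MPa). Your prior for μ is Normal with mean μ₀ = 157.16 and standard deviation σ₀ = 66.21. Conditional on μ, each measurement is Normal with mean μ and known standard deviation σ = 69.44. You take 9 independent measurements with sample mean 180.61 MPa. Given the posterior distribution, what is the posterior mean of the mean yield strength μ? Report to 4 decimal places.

178.0561

For Normal data with known variance σ², a Normal(μ₀, σ₀²) prior on μ is conjugate. Posterior precision = 1/σ₀² + n/σ²; posterior mean is the precision-weighted average of μ₀ and x̄.
n·x̄ = 9·180.61 = 1625.49.
σ₀² = 66.21² = 4383.7641, σ² = 69.44² = 4821.9136; σ² + n·σ₀² = 4821.9136 + 9·4383.7641 = 44275.7905.
Posterior mean = (μ₀/σ₀² + n·x̄/σ²)/(1/σ₀² + n/σ²) = (σ²·μ₀ + σ₀²·n·x̄)/(σ² + n·σ₀²) = (4821.9136·157.16 + 4383.7641·1625.49)/44275.7905 = 7883576.648285/44275.7905 = 178.0561.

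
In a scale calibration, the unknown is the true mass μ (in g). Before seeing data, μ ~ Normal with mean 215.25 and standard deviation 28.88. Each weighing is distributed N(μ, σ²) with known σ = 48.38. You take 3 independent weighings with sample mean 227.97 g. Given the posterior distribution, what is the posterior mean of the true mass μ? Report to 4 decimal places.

221.8221

For Normal data with known variance σ², a Normal(μ₀, σ₀²) prior on μ is conjugate. Posterior precision = 1/σ₀² + n/σ²; posterior mean is the precision-weighted average of μ₀ and x̄.
n·x̄ = 3·227.97 = 683.91.
σ₀² = 28.88² = 834.0544, σ² = 48.38² = 2340.6244; σ² + n·σ₀² = 2340.6244 + 3·834.0544 = 4842.7876.
Posterior mean = (μ₀/σ₀² + n·x̄/σ²)/(1/σ₀² + n/σ²) = (σ²·μ₀ + σ₀²·n·x̄)/(σ² + n·σ₀²) = (2340.6244·215.25 + 834.0544·683.91)/4842.7876 = 1074237.546804/4842.7876 = 221.8221.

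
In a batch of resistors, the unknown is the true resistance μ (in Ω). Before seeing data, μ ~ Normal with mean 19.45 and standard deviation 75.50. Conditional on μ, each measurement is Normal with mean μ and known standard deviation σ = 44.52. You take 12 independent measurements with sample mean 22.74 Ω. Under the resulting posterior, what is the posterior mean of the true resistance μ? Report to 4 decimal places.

22.6474

For Normal data with known variance σ², a Normal(μ₀, σ₀²) prior on μ is conjugate. Posterior precision = 1/σ₀² + n/σ²; posterior mean is the precision-weighted average of μ₀ and x̄.
n·x̄ = 12·22.74 = 272.88.
σ₀² = 75.50² = 5700.25, σ² = 44.52² = 1982.0304; σ² + n·σ₀² = 1982.0304 + 12·5700.25 = 70385.0304.
Posterior mean = (μ₀/σ₀² + n·x̄/σ²)/(1/σ₀² + n/σ²) = (σ²·μ₀ + σ₀²·n·x̄)/(σ² + n·σ₀²) = (1982.0304·19.45 + 5700.25·272.88)/70385.0304 = 1594034.71128/70385.0304 = 22.6474.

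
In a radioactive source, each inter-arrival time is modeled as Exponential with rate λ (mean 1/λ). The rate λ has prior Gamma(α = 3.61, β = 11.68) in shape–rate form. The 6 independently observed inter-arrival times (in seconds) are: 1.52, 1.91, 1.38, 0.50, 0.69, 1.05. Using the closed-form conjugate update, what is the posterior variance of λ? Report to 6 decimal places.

0.027394

With a Gamma(shape α, rate β) prior on the exponential rate λ, the posterior after n observations with total T = Σxᵢ is Gamma(α+n, β+T).
Sum of observations T = 7.05 seconds; n = 6.
Posterior: Gamma(3.61+6, 11.68+7.05) = Gamma(9.61, 18.73).
Var = α/β² = 0.027394.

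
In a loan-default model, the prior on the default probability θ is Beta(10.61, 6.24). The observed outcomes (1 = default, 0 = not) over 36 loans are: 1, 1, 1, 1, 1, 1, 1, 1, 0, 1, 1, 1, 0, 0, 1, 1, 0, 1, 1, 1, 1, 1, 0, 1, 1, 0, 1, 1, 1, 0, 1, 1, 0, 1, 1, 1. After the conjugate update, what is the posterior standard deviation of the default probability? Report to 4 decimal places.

0.0605

The Beta prior is conjugate to a Binomial/Bernoulli likelihood; the update adds successes to α and failures to β.
Posterior: Beta(α+k, β+n−k) = Beta(10.61+28, 6.24+8) = Beta(38.61, 14.24).
Var = αβ/((α+β)²(α+β+1)) = 38.61·14.24/(52.85²·53.85) = 0.00365539; SD = √0.00365539 = 0.0605.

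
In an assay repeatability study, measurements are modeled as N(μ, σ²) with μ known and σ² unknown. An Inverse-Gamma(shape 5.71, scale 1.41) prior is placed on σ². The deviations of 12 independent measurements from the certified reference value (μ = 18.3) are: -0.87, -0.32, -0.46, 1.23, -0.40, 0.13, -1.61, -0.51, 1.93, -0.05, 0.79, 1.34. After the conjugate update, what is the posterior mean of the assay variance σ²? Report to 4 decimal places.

0.6807

With known mean μ and an Inverse-Gamma(α, β) prior on σ², the Normal likelihood is conjugate: posterior is Inv-Gamma(α + n/2, β + Σ(xᵢ−μ)²/2).
Σ(xᵢ−μ)² = (-0.87)² + (-0.32)² + (-0.46)² + (1.23)² + (-0.40)² + (0.13)² + (-1.61)² + (-0.51)² + (1.93)² + (-0.05)² + (0.79)² + (1.34)² = 11.7600.
Posterior: Inv-Gamma(5.71 + 12/2, 1.41 + 11.7600/2) = Inv-Gamma(11.71, 7.29000).
E[σ²|data] = β/(α−1) = 7.29000/10.71 = 0.6807.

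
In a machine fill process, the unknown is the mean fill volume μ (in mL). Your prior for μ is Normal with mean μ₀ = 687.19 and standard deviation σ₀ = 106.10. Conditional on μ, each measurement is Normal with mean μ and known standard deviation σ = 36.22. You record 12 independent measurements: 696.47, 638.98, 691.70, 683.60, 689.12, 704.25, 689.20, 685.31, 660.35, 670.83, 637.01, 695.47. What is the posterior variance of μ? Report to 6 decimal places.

For Normal data with known variance σ², a Normal(μ₀, σ₀²) prior on μ is conjugate. Posterior precision = 1/σ₀² + n/σ²; posterior mean is the precision-weighted average of μ₀ and x̄.
σ₀² = 106.10² = 11257.21, σ² = 36.22² = 1311.8884; σ² + n·σ₀² = 1311.8884 + 12·11257.21 = 136398.4084.
Posterior precision = 1/σ₀² + n/σ² = 1/11257.21 + 12/1311.8884 = (σ² + n·σ₀²)/(σ₀²σ²) = 136398.4084/(11257.21·1311.8884); posterior variance σₙ² = σ₀²σ²/(σ² + n·σ₀²) = 11257.21·1311.8884/136398.4084 = 108.272548.

108.272548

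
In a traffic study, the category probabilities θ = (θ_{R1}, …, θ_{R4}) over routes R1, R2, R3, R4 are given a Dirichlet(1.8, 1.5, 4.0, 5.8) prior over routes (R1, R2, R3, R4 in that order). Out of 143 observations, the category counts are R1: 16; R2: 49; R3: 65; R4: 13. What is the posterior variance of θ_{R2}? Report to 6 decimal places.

The Dirichlet prior is conjugate to the Multinomial likelihood: each posterior αⱼ = prior αⱼ + observed count nⱼ.
Posterior concentration: (17.8, 50.5, 69.0, 18.8), total = 156.1.
Var[θ_j] = α_j(Σα−α_j)/((Σα)²(Σα+1)) = 50.5·105.6/(156.1²·157.1) = 0.001393.

0.001393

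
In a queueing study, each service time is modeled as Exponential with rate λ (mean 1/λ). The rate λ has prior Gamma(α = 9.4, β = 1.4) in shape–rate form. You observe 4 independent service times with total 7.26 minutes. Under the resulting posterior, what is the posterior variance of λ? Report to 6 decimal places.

With a Gamma(shape α, rate β) prior on the exponential rate λ, the posterior after n observations with total T = Σxᵢ is Gamma(α+n, β+T).
Posterior: Gamma(9.4+4, 1.4+7.26) = Gamma(13.4, 8.66).
Var = α/β² = 0.178677.

0.178677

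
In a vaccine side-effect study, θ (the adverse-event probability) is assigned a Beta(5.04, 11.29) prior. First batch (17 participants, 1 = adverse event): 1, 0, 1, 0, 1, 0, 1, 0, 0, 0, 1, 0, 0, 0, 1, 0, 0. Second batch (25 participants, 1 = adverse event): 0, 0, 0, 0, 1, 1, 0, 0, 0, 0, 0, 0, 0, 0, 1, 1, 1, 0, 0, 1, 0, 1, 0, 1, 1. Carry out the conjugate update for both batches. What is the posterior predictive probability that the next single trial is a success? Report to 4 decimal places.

The Beta prior is conjugate to a Binomial/Bernoulli likelihood; the update adds successes to α and failures to β.
After batch 1: Beta(5.04+6, 11.29+11) = Beta(11.04, 22.29).
After batch 2: Beta(11.04+9, 22.29+16) = Beta(20.04, 38.29).
For a single future Bernoulli trial, P(success | data) = α/(α+β) = 0.3436.

0.3436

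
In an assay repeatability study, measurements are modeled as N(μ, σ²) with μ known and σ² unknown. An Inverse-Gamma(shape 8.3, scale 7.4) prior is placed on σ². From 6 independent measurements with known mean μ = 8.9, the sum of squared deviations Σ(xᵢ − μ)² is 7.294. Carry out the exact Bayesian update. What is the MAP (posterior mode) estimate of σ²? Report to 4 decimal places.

With known mean μ and an Inverse-Gamma(α, β) prior on σ², the Normal likelihood is conjugate: posterior is Inv-Gamma(α + n/2, β + Σ(xᵢ−μ)²/2).
Posterior: Inv-Gamma(8.3 + 6/2, 7.4 + 7.294/2) = Inv-Gamma(11.30, 11.0470).
Mode = β/(α+1) = 11.0470/12.30 = 0.8981.

0.8981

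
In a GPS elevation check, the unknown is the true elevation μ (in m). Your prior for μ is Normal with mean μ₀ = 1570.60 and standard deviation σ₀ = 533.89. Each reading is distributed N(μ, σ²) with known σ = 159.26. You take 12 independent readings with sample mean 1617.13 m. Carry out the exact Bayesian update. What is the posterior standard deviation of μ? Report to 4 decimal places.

For Normal data with known variance σ², a Normal(μ₀, σ₀²) prior on μ is conjugate. Posterior precision = 1/σ₀² + n/σ²; posterior mean is the precision-weighted average of μ₀ and x̄.
σ₀² = 533.89² = 285038.5321, σ² = 159.26² = 25363.7476; σ² + n·σ₀² = 25363.7476 + 12·285038.5321 = 3445826.1328.
Posterior precision = 1/σ₀² + n/σ² = 1/285038.5321 + 12/25363.7476 = (σ² + n·σ₀²)/(σ₀²σ²) = 3445826.1328/(285038.5321·25363.7476); posterior variance σₙ² = σ₀²σ²/(σ² + n·σ₀²) = 285038.5321·25363.7476/3445826.1328 = 2098.087688.
Posterior SD = √σₙ² = √(285038.5321·25363.7476/3445826.1328) = 45.8049.

45.8049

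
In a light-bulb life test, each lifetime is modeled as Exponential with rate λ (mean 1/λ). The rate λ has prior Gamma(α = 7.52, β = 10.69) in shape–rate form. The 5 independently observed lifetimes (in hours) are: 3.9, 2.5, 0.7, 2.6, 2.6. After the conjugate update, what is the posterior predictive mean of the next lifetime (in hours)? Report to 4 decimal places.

With a Gamma(shape α, rate β) prior on the exponential rate λ, the posterior after n observations with total T = Σxᵢ is Gamma(α+n, β+T).
Sum of observations T = 12.3 hours; n = 5.
Posterior: Gamma(7.52+5, 10.69+12.3) = Gamma(12.52, 22.99).
The predictive distribution for the next observation is Lomax; its mean is β/(α−1) = 22.99/11.52 = 1.9957.

1.9957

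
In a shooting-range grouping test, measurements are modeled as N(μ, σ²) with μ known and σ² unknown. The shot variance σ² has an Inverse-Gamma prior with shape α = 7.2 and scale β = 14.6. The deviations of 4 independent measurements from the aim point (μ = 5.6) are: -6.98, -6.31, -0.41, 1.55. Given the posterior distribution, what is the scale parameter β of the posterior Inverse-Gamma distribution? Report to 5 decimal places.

With known mean μ and an Inverse-Gamma(α, β) prior on σ², the Normal likelihood is conjugate: posterior is Inv-Gamma(α + n/2, β + Σ(xᵢ−μ)²/2).
Σ(xᵢ−μ)² = (-6.98)² + (-6.31)² + (-0.41)² + (1.55)² = 91.1071.
Posterior: Inv-Gamma(7.2 + 4/2, 14.6 + 91.1071/2) = Inv-Gamma(9.20, 60.15355).
Posterior β = 60.15355.

60.15355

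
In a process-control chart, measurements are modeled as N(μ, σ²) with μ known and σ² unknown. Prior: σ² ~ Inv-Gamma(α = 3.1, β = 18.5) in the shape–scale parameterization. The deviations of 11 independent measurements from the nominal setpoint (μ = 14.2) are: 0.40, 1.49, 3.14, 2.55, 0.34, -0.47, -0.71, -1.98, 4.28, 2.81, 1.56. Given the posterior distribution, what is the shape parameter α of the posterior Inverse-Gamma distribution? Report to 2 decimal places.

With known mean μ and an Inverse-Gamma(α, β) prior on σ², the Normal likelihood is conjugate: posterior is Inv-Gamma(α + n/2, β + Σ(xᵢ−μ)²/2).
Σ(xᵢ−μ)² = (0.40)² + (1.49)² + (3.14)² + (2.55)² + (0.34)² + (-0.47)² + (-0.71)² + (-1.98)² + (4.28)² + (2.81)² + (1.56)² = 52.1513.
Posterior: Inv-Gamma(3.1 + 11/2, 18.5 + 52.1513/2) = Inv-Gamma(8.60, 44.57565).
Posterior α = 8.60.

8.60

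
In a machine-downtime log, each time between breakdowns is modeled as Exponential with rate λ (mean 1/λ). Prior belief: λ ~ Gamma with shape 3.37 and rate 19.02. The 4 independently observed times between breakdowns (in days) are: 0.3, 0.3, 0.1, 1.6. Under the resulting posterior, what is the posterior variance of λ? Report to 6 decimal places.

With a Gamma(shape α, rate β) prior on the exponential rate λ, the posterior after n observations with total T = Σxᵢ is Gamma(α+n, β+T).
Sum of observations T = 2.3 days; n = 4.
Posterior: Gamma(3.37+4, 19.02+2.3) = Gamma(7.37, 21.32).
Var = α/β² = 0.016214.

0.016214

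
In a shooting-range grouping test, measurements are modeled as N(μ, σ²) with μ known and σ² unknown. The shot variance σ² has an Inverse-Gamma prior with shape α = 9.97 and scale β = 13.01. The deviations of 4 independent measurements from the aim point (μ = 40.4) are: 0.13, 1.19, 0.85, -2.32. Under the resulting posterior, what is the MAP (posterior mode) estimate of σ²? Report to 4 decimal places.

1.2937

With known mean μ and an Inverse-Gamma(α, β) prior on σ², the Normal likelihood is conjugate: posterior is Inv-Gamma(α + n/2, β + Σ(xᵢ−μ)²/2).
Σ(xᵢ−μ)² = (0.13)² + (1.19)² + (0.85)² + (-2.32)² = 7.5379.
Posterior: Inv-Gamma(9.97 + 4/2, 13.01 + 7.5379/2) = Inv-Gamma(11.97, 16.77895).
Mode = β/(α+1) = 16.77895/12.97 = 1.2937.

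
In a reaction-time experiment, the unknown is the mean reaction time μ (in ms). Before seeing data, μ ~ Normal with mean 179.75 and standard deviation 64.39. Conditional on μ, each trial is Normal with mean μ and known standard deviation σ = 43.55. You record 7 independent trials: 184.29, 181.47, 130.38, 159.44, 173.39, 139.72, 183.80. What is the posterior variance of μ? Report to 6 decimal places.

For Normal data with known variance σ², a Normal(μ₀, σ₀²) prior on μ is conjugate. Posterior precision = 1/σ₀² + n/σ²; posterior mean is the precision-weighted average of μ₀ and x̄.
σ₀² = 64.39² = 4146.0721, σ² = 43.55² = 1896.6025; σ² + n·σ₀² = 1896.6025 + 7·4146.0721 = 30919.1072.
Posterior precision = 1/σ₀² + n/σ² = 1/4146.0721 + 7/1896.6025 = (σ² + n·σ₀²)/(σ₀²σ²) = 30919.1072/(4146.0721·1896.6025); posterior variance σₙ² = σ₀²σ²/(σ² + n·σ₀²) = 4146.0721·1896.6025/30919.1072 = 254.323343.

254.323343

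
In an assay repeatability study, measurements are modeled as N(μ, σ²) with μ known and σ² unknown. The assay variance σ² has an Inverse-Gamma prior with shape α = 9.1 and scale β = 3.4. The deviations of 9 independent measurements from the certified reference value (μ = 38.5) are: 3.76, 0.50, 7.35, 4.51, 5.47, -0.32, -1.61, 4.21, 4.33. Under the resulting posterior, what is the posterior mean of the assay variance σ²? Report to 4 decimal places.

6.5333

With known mean μ and an Inverse-Gamma(α, β) prior on σ², the Normal likelihood is conjugate: posterior is Inv-Gamma(α + n/2, β + Σ(xᵢ−μ)²/2).
Σ(xᵢ−μ)² = (3.76)² + (0.50)² + (7.35)² + (4.51)² + (5.47)² + (-0.32)² + (-1.61)² + (4.21)² + (4.33)² = 157.8386.
Posterior: Inv-Gamma(9.1 + 9/2, 3.4 + 157.8386/2) = Inv-Gamma(13.60, 82.31930).
E[σ²|data] = β/(α−1) = 82.31930/12.60 = 6.5333.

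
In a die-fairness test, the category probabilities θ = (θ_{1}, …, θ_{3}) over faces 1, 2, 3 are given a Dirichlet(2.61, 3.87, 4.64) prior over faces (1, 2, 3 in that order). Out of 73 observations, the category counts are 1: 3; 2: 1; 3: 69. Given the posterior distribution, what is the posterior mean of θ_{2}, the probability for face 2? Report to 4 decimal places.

0.0579

The Dirichlet prior is conjugate to the Multinomial likelihood: each posterior αⱼ = prior αⱼ + observed count nⱼ.
Posterior concentration: (5.61, 4.87, 73.64), total = 84.12.
E[θ_{2}|data] = α_{2}/Σα = 4.87/84.12 = 0.0579.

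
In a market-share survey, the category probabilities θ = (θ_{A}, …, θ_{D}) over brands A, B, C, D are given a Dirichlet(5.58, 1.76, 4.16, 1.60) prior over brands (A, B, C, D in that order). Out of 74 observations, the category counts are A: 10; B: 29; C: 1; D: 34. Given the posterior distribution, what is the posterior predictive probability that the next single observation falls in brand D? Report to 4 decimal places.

0.4087

The Dirichlet prior is conjugate to the Multinomial likelihood: each posterior αⱼ = prior αⱼ + observed count nⱼ.
Posterior concentration: (15.58, 30.76, 5.16, 35.60), total = 87.10.
P(next = D | data) = α_{D}/Σα = 0.4087.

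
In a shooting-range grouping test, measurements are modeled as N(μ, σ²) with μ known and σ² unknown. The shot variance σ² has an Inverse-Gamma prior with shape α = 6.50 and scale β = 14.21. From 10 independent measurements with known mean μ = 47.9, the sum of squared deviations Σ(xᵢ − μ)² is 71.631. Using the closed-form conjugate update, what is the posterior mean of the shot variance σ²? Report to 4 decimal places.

With known mean μ and an Inverse-Gamma(α, β) prior on σ², the Normal likelihood is conjugate: posterior is Inv-Gamma(α + n/2, β + Σ(xᵢ−μ)²/2).
Posterior: Inv-Gamma(6.50 + 10/2, 14.21 + 71.631/2) = Inv-Gamma(11.50, 50.0255).
E[σ²|data] = β/(α−1) = 50.0255/10.50 = 4.7643.

4.7643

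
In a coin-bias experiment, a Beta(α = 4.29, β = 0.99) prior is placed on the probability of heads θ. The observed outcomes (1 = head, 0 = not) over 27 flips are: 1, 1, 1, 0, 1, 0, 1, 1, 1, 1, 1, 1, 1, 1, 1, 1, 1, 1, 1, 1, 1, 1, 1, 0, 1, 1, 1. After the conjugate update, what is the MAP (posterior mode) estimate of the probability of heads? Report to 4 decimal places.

0.9013

The Beta prior is conjugate to a Binomial/Bernoulli likelihood; the update adds successes to α and failures to β.
Posterior: Beta(α+k, β+n−k) = Beta(4.29+24, 0.99+3) = Beta(28.29, 3.99).
Mode of Beta(a,b) for a,b>1 is (a−1)/(a+b−2) = 27.29/30.28 = 0.9013.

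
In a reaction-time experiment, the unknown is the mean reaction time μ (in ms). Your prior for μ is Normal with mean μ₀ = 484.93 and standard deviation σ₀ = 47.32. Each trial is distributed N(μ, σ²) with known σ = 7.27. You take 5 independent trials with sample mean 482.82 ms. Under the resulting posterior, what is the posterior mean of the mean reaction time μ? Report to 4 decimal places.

For Normal data with known variance σ², a Normal(μ₀, σ₀²) prior on μ is conjugate. Posterior precision = 1/σ₀² + n/σ²; posterior mean is the precision-weighted average of μ₀ and x̄.
n·x̄ = 5·482.82 = 2414.1.
σ₀² = 47.32² = 2239.1824, σ² = 7.27² = 52.8529; σ² + n·σ₀² = 52.8529 + 5·2239.1824 = 11248.7649.
Posterior mean = (μ₀/σ₀² + n·x̄/σ²)/(1/σ₀² + n/σ²) = (σ²·μ₀ + σ₀²·n·x̄)/(σ² + n·σ₀²) = (52.8529·484.93 + 2239.1824·2414.1)/11248.7649 = 5431240.188637/11248.7649 = 482.8299.

482.8299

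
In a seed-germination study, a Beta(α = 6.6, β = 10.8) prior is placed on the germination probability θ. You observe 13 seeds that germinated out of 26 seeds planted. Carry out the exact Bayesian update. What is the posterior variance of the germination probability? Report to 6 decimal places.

The Beta prior is conjugate to a Binomial/Bernoulli likelihood; the update adds successes to α and failures to β.
Posterior: Beta(α+k, β+n−k) = Beta(6.6+13, 10.8+13) = Beta(19.6, 23.8).
Var = αβ/((α+β)²(α+β+1)) = 19.6·23.8/(43.4²·44.4) = 0.005578.

0.005578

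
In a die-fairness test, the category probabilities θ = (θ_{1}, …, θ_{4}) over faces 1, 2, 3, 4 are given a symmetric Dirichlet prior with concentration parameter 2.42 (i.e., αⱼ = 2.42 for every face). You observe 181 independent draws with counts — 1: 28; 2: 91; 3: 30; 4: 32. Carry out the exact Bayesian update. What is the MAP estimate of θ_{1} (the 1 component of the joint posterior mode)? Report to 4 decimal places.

The Dirichlet prior is conjugate to the Multinomial likelihood: each posterior αⱼ = prior αⱼ + observed count nⱼ.
Posterior concentration: (30.42, 93.42, 32.42, 34.42), total = 190.68.
Joint mode component: (α_{1}−1)/(Σα−K) = 29.42/186.68 = 0.1576.

0.1576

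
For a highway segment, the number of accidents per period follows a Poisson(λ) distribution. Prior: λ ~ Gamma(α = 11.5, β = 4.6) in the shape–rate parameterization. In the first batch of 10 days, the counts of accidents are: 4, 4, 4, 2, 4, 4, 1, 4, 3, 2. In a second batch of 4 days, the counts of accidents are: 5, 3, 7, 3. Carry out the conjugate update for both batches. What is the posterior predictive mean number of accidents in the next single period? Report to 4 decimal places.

3.3065

With a Gamma(shape α, rate β) prior, the Poisson likelihood is conjugate: the posterior is Gamma(α + ΣXᵢ, β + n).
Batch 1: sum of counts S = 32 over n = 10 days.
After batch 1: Gamma(α+S, β+n) = Gamma(11.5+32, 4.6+10) = Gamma(43.5, 14.6).
Batch 2: sum of counts S = 18 over n = 4 days.
After batch 2: Gamma(α+S, β+n) = Gamma(43.5+18, 14.6+4) = Gamma(61.5, 18.6).
The predictive distribution for one future period is NegBinom with mean α/β = 3.3065.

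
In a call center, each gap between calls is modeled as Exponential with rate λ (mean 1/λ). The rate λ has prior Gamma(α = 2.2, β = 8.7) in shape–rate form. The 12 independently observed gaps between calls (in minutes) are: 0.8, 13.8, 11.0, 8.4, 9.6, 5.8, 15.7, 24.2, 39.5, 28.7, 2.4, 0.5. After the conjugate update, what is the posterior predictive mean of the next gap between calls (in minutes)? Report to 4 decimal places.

With a Gamma(shape α, rate β) prior on the exponential rate λ, the posterior after n observations with total T = Σxᵢ is Gamma(α+n, β+T).
Sum of observations T = 160.4 minutes; n = 12.
Posterior: Gamma(2.2+12, 8.7+160.4) = Gamma(14.2, 169.1).
The predictive distribution for the next observation is Lomax; its mean is β/(α−1) = 169.1/13.2 = 12.8106.

12.8106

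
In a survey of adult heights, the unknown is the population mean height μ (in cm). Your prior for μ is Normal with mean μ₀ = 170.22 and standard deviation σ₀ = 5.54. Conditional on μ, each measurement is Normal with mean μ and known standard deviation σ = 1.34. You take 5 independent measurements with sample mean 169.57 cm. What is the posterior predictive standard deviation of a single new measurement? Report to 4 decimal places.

For Normal data with known variance σ², a Normal(μ₀, σ₀²) prior on μ is conjugate. Posterior precision = 1/σ₀² + n/σ²; posterior mean is the precision-weighted average of μ₀ and x̄.
σ₀² = 5.54² = 30.6916, σ² = 1.34² = 1.7956; σ² + n·σ₀² = 1.7956 + 5·30.6916 = 155.2536.
Posterior precision = 1/σ₀² + n/σ² = 1/30.6916 + 5/1.7956 = (σ² + n·σ₀²)/(σ₀²σ²) = 155.2536/(30.6916·1.7956); posterior variance σₙ² = σ₀²σ²/(σ² + n·σ₀²) = 30.6916·1.7956/155.2536 = 0.354967.
Predictive variance for one new observation = σₙ² + σ² = 30.6916·1.7956/155.2536 + 1.7956 = σ²·(σ₀² + 155.2536)/155.2536 = 1.7956·185.9452/155.2536 = 2.150567; SD = √(1.7956·185.9452/155.2536) = 1.4665.

1.4665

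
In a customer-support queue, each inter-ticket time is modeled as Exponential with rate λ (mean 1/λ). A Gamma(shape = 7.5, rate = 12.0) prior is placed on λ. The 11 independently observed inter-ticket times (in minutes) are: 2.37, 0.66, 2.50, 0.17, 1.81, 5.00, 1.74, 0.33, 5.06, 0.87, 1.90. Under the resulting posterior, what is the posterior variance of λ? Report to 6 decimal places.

With a Gamma(shape α, rate β) prior on the exponential rate λ, the posterior after n observations with total T = Σxᵢ is Gamma(α+n, β+T).
Sum of observations T = 22.41 minutes; n = 11.
Posterior: Gamma(7.5+11, 12.0+22.41) = Gamma(18.5, 34.41).
Var = α/β² = 0.015624.

0.015624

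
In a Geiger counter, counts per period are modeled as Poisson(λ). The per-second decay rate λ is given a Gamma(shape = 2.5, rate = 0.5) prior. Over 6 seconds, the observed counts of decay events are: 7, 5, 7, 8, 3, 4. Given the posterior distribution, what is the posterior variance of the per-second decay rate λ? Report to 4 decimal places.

With a Gamma(shape α, rate β) prior, the Poisson likelihood is conjugate: the posterior is Gamma(α + ΣXᵢ, β + n).
Sum of counts S = 34 over n = 6 seconds.
Posterior: Gamma(α+S, β+n) = Gamma(2.5+34, 0.5+6) = Gamma(36.5, 6.5).
Var = α/β² = 36.5/6.5² = 0.8639.

0.8639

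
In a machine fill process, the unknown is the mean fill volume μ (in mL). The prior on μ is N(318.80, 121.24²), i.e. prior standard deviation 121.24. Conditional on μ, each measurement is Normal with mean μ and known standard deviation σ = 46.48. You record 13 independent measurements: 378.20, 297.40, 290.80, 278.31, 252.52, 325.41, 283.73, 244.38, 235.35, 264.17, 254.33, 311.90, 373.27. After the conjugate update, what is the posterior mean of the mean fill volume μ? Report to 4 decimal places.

291.8257

For Normal data with known variance σ², a Normal(μ₀, σ₀²) prior on μ is conjugate. Posterior precision = 1/σ₀² + n/σ²; posterior mean is the precision-weighted average of μ₀ and x̄.
Σxᵢ = 378.20 + 297.40 + 290.80 + 278.31 + 252.52 + 325.41 + 283.73 + 244.38 + 235.35 + 264.17 + 254.33 + 311.90 + 373.27 = 3789.77, so n·x̄ = 3789.77.
σ₀² = 121.24² = 14699.1376, σ² = 46.48² = 2160.3904; σ² + n·σ₀² = 2160.3904 + 13·14699.1376 = 193249.1792.
Posterior mean = (μ₀/σ₀² + n·x̄/σ²)/(1/σ₀² + n/σ²) = (σ²·μ₀ + σ₀²·n·x̄)/(σ² + n·σ₀²) = (2160.3904·318.80 + 14699.1376·3789.77)/193249.1792 = 56395083.161872/193249.1792 = 291.8257.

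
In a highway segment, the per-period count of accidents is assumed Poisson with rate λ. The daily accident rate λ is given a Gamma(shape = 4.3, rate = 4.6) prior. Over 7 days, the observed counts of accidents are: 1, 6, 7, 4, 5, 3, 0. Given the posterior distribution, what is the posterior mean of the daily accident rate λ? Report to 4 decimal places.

2.6121

With a Gamma(shape α, rate β) prior, the Poisson likelihood is conjugate: the posterior is Gamma(α + ΣXᵢ, β + n).
Sum of counts S = 26 over n = 7 days.
Posterior: Gamma(α+S, β+n) = Gamma(4.3+26, 4.6+7) = Gamma(30.3, 11.6).
Posterior mean = α/β = 30.3/11.6 = 2.6121.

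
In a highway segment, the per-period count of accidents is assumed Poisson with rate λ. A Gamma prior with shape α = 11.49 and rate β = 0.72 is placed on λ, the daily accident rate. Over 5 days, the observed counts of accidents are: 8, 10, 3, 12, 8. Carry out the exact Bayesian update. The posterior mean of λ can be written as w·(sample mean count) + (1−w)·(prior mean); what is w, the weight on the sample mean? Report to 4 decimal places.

With a Gamma(shape α, rate β) prior, the Poisson likelihood is conjugate: the posterior is Gamma(α + ΣXᵢ, β + n).
Posterior mean = (α₀+S)/(β₀+n) = [n/(β₀+n)]·(S/n) + [β₀/(β₀+n)]·(α₀/β₀), so only n and β₀ enter the weight.
Weight on data w = n/(β₀+n) = 5/(0.72+5) = 5/5.72 = 0.8741.

0.8741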